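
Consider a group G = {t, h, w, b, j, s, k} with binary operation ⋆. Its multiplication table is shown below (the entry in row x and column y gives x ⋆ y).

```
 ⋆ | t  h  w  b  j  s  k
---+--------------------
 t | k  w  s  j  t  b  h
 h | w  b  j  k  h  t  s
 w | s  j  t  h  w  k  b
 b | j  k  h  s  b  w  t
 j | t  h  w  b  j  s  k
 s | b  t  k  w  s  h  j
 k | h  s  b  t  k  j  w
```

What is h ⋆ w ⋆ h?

h ⋆ w = j
j ⋆ h = h

h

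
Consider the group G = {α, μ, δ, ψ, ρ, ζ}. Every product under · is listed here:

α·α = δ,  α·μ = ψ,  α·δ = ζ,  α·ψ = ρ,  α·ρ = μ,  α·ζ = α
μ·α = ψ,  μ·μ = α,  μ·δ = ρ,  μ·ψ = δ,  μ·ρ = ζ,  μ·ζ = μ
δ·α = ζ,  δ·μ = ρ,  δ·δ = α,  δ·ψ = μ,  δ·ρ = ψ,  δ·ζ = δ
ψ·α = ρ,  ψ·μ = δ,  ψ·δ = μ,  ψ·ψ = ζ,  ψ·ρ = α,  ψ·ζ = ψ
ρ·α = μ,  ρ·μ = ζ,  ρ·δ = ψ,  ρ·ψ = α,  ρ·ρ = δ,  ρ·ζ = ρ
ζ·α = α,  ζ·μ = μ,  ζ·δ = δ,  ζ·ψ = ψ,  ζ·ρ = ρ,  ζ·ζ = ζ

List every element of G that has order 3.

Identity is ζ. Compute the order of each non-identity element by repeated multiplication:
  α: α → δ → ζ  (order 3)
  μ: μ → α → ψ → δ → ρ → ζ  (order 6)
  δ: δ → α → ζ  (order 3)
  ψ: ψ → ζ  (order 2)
  ρ: ρ → δ → ψ → α → μ → ζ  (order 6)
Elements of order 3: {α, δ}.

{α, δ}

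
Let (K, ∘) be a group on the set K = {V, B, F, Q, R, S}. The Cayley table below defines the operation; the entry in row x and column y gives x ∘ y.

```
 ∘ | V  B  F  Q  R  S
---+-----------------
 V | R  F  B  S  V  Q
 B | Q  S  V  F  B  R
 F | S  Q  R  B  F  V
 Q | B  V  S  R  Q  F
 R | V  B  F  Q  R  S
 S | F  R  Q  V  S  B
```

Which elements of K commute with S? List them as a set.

Compare row S with column S entry by entry.
B ∘ S = R = S ∘ B, so B commutes with S.
V ∘ S = Q but S ∘ V = F, so V does not.
Collecting the elements that commute with S: C(S) = {B, R, S}.

{B, R, S}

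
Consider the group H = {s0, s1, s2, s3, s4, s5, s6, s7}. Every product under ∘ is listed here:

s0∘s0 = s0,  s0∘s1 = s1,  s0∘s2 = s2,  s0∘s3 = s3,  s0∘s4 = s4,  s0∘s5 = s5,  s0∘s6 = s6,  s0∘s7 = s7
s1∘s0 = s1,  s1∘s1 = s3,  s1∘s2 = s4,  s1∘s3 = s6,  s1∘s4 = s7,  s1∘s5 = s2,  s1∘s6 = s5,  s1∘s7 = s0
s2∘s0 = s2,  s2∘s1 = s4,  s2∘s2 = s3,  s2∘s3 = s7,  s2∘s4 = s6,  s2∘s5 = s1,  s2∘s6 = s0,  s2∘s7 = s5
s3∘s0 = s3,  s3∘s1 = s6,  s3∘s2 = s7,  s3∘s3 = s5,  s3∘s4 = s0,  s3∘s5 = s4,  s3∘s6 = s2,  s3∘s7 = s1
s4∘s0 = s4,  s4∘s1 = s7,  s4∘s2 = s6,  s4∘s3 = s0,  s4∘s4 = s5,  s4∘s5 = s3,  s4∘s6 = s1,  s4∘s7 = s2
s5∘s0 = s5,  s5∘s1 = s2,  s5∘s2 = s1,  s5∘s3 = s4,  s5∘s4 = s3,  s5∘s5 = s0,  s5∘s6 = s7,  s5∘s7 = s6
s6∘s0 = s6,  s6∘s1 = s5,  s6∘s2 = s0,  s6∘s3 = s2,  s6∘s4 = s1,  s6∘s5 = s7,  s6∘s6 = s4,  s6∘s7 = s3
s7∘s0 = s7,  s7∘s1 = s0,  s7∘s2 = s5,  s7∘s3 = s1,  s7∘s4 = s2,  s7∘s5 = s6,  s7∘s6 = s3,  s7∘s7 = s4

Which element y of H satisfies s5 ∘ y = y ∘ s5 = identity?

First locate the identity: row s0 matches the header, so s0 is the identity.
Scan row s5 for s0: s5 ∘ s5 = s0. Hence s5^(-1) = s5.

s5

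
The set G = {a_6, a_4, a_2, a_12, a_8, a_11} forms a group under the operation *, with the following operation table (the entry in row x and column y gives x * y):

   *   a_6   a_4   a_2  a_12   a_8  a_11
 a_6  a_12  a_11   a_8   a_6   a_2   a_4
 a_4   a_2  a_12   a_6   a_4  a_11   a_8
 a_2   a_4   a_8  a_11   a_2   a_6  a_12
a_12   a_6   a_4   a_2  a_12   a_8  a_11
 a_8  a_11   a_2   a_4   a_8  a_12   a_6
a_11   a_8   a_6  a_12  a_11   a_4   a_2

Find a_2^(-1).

First locate the identity: row a_12 matches the header, so a_12 is the identity.
Scan row a_2 for a_12: a_2 * a_11 = a_12. Hence a_2^(-1) = a_11.

a_11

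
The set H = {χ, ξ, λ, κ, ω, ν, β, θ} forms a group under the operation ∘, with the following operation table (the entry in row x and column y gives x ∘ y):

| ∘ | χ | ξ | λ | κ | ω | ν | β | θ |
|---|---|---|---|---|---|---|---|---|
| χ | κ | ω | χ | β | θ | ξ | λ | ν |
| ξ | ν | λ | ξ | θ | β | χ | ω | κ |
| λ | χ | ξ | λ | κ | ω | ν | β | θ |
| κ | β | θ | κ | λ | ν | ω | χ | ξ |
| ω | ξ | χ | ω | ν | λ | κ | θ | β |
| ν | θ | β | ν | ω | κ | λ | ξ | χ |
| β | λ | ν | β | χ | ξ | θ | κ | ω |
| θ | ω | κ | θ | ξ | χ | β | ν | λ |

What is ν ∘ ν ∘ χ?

ν ∘ ν = λ
λ ∘ χ = χ
(Structurally, H here is isomorphic to the dihedral group D_4.)

χ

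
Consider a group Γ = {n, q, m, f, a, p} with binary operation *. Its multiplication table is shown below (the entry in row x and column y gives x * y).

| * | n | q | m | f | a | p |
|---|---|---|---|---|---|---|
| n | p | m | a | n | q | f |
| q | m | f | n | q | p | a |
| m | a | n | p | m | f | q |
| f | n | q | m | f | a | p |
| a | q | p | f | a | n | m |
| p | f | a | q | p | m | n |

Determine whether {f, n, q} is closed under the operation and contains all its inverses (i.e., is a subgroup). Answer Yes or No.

n * n = p, which is not in {f, n, q}.
The subset is not closed under *, so it is not a subgroup.

No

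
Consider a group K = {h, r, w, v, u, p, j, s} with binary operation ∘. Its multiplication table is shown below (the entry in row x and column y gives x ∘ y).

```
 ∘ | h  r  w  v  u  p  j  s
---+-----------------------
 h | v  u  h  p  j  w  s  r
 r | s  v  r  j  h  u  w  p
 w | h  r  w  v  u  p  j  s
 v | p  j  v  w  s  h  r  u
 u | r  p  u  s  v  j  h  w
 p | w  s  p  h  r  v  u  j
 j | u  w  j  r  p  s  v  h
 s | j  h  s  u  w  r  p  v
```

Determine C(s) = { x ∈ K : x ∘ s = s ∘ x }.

Compare row s with column s entry by entry.
v ∘ s = u = s ∘ v, so v commutes with s.
r ∘ s = p but s ∘ r = h, so r does not.
Collecting the elements that commute with s: C(s) = {s, u, v, w}.

{s, u, v, w}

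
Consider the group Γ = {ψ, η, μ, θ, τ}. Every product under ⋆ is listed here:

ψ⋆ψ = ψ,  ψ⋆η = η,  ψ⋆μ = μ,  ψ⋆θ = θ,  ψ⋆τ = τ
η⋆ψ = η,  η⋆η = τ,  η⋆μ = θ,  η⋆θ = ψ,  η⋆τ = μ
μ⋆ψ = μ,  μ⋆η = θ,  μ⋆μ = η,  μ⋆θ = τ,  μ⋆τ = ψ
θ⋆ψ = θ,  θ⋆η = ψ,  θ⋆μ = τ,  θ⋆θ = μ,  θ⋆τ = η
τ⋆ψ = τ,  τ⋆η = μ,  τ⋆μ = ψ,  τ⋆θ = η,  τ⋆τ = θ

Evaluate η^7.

η^1 = η
η^2 = η ⋆ η = τ
η^3 = τ ⋆ η = μ
η^4 = μ ⋆ η = θ
η^5 = θ ⋆ η = ψ
η^6 = ψ ⋆ η = η
η^7 = η ⋆ η = τ
(Structurally, Γ here is isomorphic to the cyclic group Z_5.)

τ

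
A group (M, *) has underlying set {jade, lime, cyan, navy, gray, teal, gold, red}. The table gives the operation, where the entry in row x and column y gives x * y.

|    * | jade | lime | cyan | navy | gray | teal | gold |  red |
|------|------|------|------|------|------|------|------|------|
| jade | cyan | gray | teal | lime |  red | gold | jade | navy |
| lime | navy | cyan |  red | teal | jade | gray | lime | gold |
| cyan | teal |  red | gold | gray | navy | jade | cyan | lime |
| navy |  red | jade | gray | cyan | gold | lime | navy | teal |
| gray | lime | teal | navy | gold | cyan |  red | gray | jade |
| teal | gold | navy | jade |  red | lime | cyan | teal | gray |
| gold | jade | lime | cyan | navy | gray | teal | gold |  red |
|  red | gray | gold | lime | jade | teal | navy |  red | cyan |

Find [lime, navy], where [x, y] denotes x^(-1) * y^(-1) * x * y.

cyan

Identity is gold; from the table lime^(-1) = red and navy^(-1) = gray.
red * gray = teal
teal * lime = navy
navy * navy = cyan
(Structurally, M here is isomorphic to the quaternion group Q_8.)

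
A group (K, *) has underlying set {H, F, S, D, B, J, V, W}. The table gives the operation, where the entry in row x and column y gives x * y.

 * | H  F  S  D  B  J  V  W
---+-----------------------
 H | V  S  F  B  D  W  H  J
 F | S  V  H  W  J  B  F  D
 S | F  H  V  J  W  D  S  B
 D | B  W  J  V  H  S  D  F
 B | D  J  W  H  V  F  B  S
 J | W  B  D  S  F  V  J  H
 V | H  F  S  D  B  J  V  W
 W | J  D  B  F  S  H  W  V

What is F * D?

W

Read row F, column D: F * D = W.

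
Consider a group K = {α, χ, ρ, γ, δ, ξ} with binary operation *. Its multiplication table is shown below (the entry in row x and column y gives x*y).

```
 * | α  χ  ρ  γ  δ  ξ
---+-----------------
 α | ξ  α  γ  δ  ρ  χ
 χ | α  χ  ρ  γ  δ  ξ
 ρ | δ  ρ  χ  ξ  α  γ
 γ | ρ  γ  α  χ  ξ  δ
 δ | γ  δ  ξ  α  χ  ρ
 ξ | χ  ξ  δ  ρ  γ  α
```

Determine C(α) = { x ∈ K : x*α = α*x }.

Compare row α with column α entry by entry.
ξ*α = χ = α*ξ, so ξ commutes with α.
ρ*α = δ but α*ρ = γ, so ρ does not.
Collecting the elements that commute with α: C(α) = {α, ξ, χ}.

{α, ξ, χ}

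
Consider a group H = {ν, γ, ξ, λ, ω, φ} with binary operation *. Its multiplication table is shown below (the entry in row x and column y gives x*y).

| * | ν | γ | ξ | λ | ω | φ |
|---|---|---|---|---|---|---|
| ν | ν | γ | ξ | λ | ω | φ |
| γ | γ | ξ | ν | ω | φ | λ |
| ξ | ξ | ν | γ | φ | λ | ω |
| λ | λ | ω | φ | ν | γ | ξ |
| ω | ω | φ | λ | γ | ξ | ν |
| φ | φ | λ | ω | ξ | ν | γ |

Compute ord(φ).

The identity element is ν (its row matches the header).
φ^1 = φ
φ^2 = φ*φ = γ
φ^3 = γ*φ = λ
φ^4 = λ*φ = ξ
φ^5 = ξ*φ = ω
φ^6 = ω*φ = ν
The first power of φ equal to the identity is φ^6, so ord(φ) = 6.

6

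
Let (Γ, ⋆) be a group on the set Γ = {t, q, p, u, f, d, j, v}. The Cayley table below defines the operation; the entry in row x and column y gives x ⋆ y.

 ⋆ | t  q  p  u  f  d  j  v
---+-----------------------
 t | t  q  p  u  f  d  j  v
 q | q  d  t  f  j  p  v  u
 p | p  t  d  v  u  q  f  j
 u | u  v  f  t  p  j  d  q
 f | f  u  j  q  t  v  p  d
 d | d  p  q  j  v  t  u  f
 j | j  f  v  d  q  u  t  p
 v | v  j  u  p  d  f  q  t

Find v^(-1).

v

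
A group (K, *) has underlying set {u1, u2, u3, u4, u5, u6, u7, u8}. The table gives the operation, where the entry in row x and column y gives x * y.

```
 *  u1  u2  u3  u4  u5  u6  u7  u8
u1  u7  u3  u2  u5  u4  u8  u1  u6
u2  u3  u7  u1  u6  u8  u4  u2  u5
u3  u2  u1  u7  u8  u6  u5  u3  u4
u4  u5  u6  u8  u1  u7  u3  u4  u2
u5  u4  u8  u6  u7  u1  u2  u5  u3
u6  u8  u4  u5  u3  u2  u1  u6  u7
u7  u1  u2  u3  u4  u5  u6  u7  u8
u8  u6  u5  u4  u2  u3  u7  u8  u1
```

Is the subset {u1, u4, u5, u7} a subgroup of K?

{u1, u4, u5, u7} contains the identity u7.
Checking products: every product of two elements of {u1, u4, u5, u7} (read from the table) lies in {u1, u4, u5, u7}, so the set is closed.
In a finite group, a nonempty closed subset is a subgroup. So {u1, u4, u5, u7} ≤ K.

Yes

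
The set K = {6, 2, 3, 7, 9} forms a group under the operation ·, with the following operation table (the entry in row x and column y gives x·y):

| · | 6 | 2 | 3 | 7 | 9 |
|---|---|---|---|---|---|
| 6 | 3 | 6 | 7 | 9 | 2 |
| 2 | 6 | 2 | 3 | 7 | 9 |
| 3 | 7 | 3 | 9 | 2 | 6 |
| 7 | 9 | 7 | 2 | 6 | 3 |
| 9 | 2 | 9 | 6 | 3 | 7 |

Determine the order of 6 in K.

5

The identity element is 2 (its row matches the header).
6^1 = 6
6^2 = 6·6 = 3
6^3 = 3·6 = 7
6^4 = 7·6 = 9
6^5 = 9·6 = 2
The first power of 6 equal to the identity is 6^5, so ord(6) = 5.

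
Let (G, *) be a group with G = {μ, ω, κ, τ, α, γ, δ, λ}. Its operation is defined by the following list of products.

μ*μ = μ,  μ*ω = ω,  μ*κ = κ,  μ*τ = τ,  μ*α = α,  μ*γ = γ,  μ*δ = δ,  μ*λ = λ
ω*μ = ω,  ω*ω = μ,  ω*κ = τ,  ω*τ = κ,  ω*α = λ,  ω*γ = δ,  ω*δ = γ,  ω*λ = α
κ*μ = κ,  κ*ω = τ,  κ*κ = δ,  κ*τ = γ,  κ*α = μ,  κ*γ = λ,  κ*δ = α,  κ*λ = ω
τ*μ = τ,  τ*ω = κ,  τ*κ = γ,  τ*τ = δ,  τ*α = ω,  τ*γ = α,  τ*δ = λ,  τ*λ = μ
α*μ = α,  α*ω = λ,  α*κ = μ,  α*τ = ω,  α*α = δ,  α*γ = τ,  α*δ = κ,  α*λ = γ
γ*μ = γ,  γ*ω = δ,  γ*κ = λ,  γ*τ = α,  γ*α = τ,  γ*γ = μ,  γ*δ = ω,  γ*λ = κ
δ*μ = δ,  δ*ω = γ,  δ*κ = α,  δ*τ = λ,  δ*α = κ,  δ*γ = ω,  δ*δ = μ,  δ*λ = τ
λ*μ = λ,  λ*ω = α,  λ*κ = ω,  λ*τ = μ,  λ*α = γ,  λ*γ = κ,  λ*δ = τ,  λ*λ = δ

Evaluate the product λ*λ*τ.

λ

λ*λ = δ
δ*τ = λ
(Structurally, G here is isomorphic to Z_2 x Z_4.)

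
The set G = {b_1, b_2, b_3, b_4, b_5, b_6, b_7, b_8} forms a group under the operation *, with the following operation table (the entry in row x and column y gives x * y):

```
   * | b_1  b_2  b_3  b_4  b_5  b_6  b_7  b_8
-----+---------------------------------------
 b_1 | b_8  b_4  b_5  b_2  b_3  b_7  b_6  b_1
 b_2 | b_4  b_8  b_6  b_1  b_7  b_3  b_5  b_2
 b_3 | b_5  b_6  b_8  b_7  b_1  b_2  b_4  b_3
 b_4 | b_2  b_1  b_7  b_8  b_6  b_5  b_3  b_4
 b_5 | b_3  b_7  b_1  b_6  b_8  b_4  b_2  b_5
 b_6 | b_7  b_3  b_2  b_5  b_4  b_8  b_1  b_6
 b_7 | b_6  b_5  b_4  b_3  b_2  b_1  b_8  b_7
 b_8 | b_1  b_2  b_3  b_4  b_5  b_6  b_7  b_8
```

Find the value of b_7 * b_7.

Read row b_7, column b_7: b_7 * b_7 = b_8.

b_8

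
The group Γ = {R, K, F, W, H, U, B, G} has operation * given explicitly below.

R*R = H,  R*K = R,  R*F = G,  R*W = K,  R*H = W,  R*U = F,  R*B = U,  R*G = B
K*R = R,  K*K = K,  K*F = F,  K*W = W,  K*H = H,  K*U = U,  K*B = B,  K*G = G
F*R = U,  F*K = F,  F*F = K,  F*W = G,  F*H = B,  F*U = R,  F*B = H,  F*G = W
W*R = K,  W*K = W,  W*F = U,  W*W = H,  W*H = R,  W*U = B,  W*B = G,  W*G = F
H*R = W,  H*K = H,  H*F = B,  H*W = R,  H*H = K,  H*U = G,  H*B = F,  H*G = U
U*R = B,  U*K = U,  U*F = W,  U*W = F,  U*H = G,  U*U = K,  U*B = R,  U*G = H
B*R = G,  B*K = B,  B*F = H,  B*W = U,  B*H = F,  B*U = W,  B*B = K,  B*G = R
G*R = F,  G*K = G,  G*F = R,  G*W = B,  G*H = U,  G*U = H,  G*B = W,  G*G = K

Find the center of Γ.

An element z is central iff its row equals its column in the table.
For R: R * B = U ≠ G = B * R, so R ∉ Z.
Checking each element this way leaves Z(Γ) = {H, K}.

{H, K}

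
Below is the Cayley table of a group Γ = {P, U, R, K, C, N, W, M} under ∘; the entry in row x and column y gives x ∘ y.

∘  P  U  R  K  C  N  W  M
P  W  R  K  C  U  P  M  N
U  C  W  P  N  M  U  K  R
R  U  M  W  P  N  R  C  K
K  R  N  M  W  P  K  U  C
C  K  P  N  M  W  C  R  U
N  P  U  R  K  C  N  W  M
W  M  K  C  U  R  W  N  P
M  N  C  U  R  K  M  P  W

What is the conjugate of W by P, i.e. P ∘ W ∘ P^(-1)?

W

The identity is N. In row P, the entry N sits in column M, so P^(-1) = M.
P ∘ W = M
M ∘ M = W
(Structurally, Γ here is isomorphic to the quaternion group Q_8.)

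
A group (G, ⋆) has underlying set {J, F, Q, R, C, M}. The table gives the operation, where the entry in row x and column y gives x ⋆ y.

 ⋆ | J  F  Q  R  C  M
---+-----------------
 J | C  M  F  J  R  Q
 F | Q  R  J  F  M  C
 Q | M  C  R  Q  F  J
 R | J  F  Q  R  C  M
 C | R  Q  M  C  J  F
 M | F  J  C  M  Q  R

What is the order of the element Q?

The identity element is R (its row matches the header).
Q^1 = Q
Q^2 = Q ⋆ Q = R
The first power of Q equal to the identity is Q^2, so ord(Q) = 2.

2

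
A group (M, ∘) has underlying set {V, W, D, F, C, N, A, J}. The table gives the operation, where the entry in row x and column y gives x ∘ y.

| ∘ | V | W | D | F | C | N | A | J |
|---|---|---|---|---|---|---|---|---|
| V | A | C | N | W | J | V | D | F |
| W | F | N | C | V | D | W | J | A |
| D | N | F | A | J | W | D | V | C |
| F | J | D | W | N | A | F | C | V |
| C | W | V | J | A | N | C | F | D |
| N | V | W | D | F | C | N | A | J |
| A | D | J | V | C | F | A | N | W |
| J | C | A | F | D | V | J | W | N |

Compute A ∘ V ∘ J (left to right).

C

A ∘ V = D
D ∘ J = C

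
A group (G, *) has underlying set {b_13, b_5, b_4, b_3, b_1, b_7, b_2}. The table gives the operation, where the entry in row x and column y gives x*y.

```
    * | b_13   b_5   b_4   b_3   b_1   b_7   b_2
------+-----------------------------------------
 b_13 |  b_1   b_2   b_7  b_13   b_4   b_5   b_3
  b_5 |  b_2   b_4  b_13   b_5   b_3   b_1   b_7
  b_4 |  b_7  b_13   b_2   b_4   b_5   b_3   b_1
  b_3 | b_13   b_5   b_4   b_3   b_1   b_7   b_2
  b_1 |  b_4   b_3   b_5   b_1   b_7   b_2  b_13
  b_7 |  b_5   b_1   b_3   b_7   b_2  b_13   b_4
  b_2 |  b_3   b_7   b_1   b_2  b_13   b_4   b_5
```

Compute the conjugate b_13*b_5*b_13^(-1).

The identity is b_3. In row b_13, the entry b_3 sits in column b_2, so b_13^(-1) = b_2.
b_13*b_5 = b_2
b_2*b_2 = b_5

b_5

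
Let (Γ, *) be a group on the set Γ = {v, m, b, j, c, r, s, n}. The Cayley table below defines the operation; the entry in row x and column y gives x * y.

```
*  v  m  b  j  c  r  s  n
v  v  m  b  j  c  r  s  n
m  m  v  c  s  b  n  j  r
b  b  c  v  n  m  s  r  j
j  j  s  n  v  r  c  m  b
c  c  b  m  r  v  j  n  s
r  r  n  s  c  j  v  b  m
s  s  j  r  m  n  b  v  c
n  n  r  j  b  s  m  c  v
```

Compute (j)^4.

v

j^1 = j
j^2 = j * j = v
j^3 = v * j = j
j^4 = j * j = v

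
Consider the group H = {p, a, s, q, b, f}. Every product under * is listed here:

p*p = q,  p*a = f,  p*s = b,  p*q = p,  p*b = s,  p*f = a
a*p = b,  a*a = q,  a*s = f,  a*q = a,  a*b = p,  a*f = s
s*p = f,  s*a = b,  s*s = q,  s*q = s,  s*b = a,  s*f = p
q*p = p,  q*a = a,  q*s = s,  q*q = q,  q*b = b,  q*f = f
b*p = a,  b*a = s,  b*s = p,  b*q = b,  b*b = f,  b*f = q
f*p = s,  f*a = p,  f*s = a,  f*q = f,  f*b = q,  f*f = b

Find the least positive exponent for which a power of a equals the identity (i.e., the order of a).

2

The identity element is q (its row matches the header).
a^1 = a
a^2 = a * a = q
The first power of a equal to the identity is a^2, so ord(a) = 2.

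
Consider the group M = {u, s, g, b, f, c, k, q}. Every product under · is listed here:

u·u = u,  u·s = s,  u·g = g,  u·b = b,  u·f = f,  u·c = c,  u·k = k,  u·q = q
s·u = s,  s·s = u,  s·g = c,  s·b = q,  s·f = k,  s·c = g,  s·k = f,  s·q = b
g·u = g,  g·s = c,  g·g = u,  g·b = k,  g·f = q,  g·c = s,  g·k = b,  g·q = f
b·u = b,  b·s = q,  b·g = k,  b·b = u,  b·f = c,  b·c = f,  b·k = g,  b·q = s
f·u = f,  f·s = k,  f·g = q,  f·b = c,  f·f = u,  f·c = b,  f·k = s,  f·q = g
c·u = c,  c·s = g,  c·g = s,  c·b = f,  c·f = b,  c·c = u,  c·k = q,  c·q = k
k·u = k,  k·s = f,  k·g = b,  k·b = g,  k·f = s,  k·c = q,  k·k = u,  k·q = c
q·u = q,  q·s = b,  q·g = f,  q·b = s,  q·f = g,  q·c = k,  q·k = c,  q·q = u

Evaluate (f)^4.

u

f^1 = f
f^2 = f·f = u
f^3 = u·f = f
f^4 = f·f = u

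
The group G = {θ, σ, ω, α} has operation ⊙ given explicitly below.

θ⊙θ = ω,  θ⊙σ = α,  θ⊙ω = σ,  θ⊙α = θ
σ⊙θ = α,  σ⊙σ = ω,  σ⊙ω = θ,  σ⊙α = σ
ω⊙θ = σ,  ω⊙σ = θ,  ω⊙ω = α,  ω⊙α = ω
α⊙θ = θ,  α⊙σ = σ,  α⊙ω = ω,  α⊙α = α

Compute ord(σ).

The identity element is α (its row matches the header).
σ^1 = σ
σ^2 = σ ⊙ σ = ω
σ^3 = ω ⊙ σ = θ
σ^4 = θ ⊙ σ = α
The first power of σ equal to the identity is σ^4, so ord(σ) = 4.
(Structurally, G here is isomorphic to the cyclic group Z_4.)

4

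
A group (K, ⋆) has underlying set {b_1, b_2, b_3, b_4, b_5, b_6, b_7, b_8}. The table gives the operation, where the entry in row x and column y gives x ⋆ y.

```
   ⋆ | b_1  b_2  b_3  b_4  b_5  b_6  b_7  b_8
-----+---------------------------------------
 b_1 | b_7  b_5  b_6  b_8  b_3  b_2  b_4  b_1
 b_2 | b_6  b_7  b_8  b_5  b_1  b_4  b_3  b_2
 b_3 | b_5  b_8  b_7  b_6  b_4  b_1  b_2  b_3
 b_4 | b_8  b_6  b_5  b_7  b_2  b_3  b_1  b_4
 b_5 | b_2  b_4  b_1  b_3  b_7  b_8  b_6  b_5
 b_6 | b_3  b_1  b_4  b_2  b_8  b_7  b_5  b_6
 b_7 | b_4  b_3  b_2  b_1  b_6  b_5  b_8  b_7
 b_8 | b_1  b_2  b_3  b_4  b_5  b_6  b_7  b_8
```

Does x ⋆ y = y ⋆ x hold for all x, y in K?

No

b_1 ⋆ b_3 = b_6 but b_3 ⋆ b_1 = b_5.
Since b_1 and b_3 do not commute, K is not abelian.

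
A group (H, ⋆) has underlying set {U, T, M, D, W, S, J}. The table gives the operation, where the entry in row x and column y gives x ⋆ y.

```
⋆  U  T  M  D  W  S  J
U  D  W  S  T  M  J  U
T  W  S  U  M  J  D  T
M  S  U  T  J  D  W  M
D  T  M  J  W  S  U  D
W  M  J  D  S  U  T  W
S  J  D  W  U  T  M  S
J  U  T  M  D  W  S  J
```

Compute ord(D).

The identity element is J (its row matches the header).
D^1 = D
D^2 = D ⋆ D = W
D^3 = W ⋆ D = S
D^4 = S ⋆ D = U
D^5 = U ⋆ D = T
D^6 = T ⋆ D = M
D^7 = M ⋆ D = J
The first power of D equal to the identity is D^7, so ord(D) = 7.
(Structurally, H here is isomorphic to the cyclic group Z_7.)

7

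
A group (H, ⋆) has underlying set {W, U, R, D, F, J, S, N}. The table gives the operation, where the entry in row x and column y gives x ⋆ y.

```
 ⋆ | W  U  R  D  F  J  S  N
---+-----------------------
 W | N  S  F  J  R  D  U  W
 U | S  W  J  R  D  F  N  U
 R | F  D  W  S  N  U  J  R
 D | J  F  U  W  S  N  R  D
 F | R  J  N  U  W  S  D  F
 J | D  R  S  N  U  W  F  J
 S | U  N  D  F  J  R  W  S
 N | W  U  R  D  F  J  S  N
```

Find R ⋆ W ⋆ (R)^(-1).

The identity is N. In row R, the entry N sits in column F, so R^(-1) = F.
R ⋆ W = F
F ⋆ F = W

W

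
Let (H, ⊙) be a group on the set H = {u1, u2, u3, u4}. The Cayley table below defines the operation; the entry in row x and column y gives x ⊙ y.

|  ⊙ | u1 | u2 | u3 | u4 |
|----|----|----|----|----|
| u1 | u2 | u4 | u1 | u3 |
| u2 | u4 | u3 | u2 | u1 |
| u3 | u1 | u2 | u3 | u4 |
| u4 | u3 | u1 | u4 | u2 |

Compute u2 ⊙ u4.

u1

Read row u2, column u4: u2 ⊙ u4 = u1.
(Structurally, H here is isomorphic to the cyclic group Z_4.)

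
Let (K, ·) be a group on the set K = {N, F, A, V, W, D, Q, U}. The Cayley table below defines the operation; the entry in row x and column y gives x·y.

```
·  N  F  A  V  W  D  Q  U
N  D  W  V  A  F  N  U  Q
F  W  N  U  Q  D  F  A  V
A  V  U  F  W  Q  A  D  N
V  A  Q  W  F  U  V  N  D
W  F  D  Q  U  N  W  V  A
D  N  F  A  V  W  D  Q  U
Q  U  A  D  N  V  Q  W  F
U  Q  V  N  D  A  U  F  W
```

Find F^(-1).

W

First locate the identity: row D matches the header, so D is the identity.
Scan row F for D: F·W = D. Hence F^(-1) = W.
(Structurally, K here is isomorphic to the cyclic group Z_8.)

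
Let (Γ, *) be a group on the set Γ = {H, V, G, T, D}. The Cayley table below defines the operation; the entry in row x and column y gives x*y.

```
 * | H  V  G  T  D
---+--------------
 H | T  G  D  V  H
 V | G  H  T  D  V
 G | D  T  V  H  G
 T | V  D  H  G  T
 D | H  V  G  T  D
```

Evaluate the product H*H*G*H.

T

H*H = T
T*G = H
H*H = T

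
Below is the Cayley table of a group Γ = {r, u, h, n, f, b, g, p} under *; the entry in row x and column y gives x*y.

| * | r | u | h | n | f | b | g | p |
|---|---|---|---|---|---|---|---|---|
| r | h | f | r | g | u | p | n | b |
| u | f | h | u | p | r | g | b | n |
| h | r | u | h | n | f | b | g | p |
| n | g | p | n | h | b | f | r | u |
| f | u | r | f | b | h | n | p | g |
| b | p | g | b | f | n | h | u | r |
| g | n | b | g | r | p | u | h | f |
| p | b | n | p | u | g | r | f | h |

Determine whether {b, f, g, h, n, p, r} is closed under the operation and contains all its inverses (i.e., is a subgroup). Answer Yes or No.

No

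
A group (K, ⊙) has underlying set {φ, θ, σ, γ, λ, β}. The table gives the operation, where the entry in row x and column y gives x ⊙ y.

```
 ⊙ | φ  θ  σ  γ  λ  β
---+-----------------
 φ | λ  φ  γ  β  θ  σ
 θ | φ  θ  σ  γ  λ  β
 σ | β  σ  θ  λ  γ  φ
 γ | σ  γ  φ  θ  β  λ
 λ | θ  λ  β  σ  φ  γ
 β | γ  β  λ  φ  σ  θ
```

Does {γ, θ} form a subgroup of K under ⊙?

Yes

{γ, θ} contains the identity θ.
Checking products: every product of two elements of {γ, θ} (read from the table) lies in {γ, θ}, so the set is closed.
In a finite group, a nonempty closed subset is a subgroup. So {γ, θ} ≤ K.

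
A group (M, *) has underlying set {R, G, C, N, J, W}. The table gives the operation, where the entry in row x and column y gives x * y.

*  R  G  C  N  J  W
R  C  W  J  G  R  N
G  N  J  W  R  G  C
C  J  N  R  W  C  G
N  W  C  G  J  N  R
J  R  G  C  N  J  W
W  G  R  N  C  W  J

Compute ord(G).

The identity element is J (its row matches the header).
G^1 = G
G^2 = G * G = J
The first power of G equal to the identity is G^2, so ord(G) = 2.

2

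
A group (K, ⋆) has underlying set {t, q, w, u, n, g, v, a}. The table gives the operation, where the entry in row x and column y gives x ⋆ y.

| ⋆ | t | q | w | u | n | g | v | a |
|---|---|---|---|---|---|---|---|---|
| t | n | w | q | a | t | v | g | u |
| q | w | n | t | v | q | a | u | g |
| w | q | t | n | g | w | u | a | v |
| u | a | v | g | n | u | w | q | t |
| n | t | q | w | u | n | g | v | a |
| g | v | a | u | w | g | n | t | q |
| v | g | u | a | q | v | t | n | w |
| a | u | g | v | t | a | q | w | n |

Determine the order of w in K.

The identity element is n (its row matches the header).
w^1 = w
w^2 = w ⋆ w = n
The first power of w equal to the identity is w^2, so ord(w) = 2.

2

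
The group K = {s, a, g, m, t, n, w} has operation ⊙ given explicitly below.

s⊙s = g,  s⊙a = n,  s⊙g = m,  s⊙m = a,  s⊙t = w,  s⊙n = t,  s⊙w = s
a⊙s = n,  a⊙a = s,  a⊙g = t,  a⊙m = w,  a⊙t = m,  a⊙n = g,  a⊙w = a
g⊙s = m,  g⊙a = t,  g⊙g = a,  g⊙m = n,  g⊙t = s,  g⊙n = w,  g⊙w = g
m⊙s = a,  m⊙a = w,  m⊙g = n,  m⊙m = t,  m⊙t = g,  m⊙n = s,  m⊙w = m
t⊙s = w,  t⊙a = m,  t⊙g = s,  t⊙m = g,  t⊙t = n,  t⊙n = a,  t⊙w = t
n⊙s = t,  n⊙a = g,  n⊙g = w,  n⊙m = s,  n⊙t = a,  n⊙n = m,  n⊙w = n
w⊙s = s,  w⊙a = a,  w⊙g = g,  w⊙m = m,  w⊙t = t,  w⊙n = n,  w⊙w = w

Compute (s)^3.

m

s^1 = s
s^2 = s ⊙ s = g
s^3 = g ⊙ s = m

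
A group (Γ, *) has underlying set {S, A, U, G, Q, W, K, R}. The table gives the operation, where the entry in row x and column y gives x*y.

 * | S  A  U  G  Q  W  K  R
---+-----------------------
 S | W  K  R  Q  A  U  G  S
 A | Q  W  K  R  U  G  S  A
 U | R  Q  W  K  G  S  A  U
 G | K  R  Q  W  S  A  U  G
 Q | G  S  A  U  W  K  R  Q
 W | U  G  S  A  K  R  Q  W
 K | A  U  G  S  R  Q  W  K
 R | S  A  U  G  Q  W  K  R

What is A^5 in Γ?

A^1 = A
A^2 = A*A = W
A^3 = W*A = G
A^4 = G*A = R
A^5 = R*A = A
(Structurally, Γ here is isomorphic to the quaternion group Q_8.)

A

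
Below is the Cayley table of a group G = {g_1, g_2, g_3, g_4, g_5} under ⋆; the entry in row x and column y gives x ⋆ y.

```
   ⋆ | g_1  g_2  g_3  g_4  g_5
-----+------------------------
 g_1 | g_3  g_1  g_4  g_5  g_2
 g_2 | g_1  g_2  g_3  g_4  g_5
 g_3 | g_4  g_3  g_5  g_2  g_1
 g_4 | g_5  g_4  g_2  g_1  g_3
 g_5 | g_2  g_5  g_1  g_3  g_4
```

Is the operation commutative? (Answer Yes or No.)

Yes

Check whether the table is symmetric across its main diagonal.
Every entry (row x, col y) equals the entry (row y, col x), so G is abelian.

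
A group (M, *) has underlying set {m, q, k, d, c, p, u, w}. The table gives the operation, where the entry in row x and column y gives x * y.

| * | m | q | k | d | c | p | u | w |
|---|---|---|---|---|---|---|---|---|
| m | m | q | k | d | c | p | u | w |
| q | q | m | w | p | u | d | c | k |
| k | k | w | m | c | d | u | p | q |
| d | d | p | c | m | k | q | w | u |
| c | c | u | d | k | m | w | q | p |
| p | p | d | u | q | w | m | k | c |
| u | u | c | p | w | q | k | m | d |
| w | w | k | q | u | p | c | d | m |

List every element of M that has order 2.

{c, d, k, p, q, u, w}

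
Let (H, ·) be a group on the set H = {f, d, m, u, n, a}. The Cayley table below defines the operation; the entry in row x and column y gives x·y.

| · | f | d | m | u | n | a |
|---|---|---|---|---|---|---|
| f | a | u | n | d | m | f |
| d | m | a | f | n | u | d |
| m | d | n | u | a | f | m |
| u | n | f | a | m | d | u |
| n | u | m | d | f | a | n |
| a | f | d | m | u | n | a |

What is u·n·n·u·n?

u·n = d
d·n = u
u·u = m
m·n = f
(Structurally, H here is isomorphic to the symmetric group S_3.)

f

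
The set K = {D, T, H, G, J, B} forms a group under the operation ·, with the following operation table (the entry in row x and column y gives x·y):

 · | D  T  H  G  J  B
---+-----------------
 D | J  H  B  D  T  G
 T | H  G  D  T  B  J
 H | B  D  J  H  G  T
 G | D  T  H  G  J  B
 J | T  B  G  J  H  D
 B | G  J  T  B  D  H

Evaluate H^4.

H^1 = H
H^2 = H·H = J
H^3 = J·H = G
H^4 = G·H = H

H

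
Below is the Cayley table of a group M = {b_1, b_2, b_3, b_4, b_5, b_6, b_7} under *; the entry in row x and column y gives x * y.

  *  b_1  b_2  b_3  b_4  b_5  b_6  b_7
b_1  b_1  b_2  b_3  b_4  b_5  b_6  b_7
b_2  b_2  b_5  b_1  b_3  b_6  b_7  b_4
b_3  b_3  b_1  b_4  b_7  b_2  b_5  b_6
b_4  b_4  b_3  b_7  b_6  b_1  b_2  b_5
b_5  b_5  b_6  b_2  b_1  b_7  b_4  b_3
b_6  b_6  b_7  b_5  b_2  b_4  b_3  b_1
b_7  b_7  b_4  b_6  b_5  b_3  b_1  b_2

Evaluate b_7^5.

b_3

b_7^1 = b_7
b_7^2 = b_7 * b_7 = b_2
b_7^3 = b_2 * b_7 = b_4
b_7^4 = b_4 * b_7 = b_5
b_7^5 = b_5 * b_7 = b_3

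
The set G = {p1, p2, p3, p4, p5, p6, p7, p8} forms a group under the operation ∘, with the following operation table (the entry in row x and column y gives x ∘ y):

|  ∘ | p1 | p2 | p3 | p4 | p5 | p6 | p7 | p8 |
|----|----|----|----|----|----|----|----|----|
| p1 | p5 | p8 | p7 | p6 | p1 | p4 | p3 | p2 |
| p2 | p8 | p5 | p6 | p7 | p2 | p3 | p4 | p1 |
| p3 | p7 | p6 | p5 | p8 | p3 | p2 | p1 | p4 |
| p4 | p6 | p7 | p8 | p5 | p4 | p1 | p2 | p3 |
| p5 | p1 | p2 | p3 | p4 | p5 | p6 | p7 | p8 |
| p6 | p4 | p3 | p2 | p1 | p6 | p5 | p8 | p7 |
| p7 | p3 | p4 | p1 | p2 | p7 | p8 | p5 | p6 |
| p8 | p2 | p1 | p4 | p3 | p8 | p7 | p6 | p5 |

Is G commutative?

Yes

Check whether the table is symmetric across its main diagonal.
Every entry (row x, col y) equals the entry (row y, col x), so G is abelian.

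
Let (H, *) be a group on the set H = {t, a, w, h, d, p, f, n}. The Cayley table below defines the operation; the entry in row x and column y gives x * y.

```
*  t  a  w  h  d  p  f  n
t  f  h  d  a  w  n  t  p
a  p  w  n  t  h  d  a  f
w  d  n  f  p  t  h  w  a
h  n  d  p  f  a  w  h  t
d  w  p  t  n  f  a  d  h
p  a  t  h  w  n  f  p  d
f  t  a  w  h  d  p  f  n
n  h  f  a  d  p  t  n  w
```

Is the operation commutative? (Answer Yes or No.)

No

n * p = t but p * n = d.
Since n and p do not commute, H is not abelian.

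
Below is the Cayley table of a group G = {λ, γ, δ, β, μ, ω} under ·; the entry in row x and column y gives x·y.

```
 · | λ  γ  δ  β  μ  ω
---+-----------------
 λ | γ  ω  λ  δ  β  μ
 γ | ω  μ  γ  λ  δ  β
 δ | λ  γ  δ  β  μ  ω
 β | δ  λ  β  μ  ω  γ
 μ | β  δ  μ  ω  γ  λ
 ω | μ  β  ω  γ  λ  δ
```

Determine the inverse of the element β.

First locate the identity: row δ matches the header, so δ is the identity.
Scan row β for δ: β·λ = δ. Hence β^(-1) = λ.

λ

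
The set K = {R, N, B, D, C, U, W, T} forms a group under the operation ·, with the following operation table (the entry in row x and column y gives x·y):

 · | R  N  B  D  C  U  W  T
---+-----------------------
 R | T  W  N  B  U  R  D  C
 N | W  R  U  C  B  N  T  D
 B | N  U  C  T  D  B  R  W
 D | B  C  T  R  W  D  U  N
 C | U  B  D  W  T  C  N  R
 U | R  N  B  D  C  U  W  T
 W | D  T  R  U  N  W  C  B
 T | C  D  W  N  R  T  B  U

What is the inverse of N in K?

B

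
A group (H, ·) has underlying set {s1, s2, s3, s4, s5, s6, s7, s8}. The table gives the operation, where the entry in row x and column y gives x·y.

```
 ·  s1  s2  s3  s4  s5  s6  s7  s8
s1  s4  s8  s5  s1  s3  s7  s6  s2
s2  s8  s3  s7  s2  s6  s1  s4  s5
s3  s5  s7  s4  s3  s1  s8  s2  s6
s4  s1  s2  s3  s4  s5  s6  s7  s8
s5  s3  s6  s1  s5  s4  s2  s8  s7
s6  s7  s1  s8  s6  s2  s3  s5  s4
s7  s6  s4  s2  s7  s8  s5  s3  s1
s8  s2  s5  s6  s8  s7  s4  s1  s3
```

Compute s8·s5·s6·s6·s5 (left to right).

s8·s5 = s7
s7·s6 = s5
s5·s6 = s2
s2·s5 = s6
(Structurally, H here is isomorphic to Z_2 x Z_4.)

s6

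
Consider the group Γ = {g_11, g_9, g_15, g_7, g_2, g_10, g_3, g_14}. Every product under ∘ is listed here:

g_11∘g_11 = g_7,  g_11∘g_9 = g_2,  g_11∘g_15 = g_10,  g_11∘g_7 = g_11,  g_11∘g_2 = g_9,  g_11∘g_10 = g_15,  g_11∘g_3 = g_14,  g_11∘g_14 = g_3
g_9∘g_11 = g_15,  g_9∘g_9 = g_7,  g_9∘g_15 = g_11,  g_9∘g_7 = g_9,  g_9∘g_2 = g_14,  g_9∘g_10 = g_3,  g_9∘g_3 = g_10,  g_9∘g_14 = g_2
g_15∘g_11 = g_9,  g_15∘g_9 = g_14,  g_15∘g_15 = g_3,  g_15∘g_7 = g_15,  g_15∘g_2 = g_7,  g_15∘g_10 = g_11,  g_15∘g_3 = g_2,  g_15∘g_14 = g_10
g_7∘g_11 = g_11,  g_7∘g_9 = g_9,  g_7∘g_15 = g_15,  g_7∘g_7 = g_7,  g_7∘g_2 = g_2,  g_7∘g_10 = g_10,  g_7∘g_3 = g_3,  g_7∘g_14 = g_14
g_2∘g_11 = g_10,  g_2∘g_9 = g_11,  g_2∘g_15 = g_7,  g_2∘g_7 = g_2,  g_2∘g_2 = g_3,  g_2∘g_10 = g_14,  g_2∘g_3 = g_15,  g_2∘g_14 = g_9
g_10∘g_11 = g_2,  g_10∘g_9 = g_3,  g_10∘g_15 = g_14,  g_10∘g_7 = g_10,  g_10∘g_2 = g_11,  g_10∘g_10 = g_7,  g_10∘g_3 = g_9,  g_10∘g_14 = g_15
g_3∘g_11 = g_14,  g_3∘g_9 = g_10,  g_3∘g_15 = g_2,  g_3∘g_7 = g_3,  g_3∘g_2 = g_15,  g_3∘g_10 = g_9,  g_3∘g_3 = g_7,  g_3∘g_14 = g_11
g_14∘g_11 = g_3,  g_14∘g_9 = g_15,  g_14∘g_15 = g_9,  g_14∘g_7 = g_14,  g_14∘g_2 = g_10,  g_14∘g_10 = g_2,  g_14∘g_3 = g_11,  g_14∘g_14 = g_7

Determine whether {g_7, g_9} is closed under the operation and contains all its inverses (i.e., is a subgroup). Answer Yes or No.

Yes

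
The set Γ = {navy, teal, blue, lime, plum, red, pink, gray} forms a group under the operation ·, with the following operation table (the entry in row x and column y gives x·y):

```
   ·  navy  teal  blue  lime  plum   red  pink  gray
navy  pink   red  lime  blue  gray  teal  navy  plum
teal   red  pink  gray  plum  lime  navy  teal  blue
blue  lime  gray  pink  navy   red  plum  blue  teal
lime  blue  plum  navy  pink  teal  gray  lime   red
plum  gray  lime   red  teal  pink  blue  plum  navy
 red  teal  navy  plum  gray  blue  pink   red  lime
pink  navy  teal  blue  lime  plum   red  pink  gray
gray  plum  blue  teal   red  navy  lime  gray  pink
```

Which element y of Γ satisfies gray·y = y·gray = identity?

gray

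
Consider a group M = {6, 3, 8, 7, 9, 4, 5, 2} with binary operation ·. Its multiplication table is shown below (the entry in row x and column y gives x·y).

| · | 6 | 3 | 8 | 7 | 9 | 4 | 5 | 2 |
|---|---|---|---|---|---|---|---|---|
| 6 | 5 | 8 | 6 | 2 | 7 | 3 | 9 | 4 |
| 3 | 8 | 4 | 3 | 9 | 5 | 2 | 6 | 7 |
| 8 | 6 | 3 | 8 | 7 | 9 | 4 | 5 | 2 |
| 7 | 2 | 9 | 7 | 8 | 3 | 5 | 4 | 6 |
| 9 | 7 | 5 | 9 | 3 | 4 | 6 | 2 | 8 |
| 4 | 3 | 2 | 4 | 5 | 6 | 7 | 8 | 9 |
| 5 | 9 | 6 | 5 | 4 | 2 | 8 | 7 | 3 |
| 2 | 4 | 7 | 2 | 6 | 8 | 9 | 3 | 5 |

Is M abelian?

Check whether the table is symmetric across its main diagonal.
Every entry (row x, col y) equals the entry (row y, col x), so M is abelian.

Yes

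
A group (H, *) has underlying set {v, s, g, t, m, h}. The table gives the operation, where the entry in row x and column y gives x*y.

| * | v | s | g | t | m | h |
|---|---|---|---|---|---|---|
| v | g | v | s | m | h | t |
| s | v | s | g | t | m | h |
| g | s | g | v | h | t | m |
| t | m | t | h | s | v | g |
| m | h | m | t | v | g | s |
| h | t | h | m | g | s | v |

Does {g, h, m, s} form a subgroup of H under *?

m*g = t, which is not in {g, h, m, s}.
The subset is not closed under *, so it is not a subgroup.

No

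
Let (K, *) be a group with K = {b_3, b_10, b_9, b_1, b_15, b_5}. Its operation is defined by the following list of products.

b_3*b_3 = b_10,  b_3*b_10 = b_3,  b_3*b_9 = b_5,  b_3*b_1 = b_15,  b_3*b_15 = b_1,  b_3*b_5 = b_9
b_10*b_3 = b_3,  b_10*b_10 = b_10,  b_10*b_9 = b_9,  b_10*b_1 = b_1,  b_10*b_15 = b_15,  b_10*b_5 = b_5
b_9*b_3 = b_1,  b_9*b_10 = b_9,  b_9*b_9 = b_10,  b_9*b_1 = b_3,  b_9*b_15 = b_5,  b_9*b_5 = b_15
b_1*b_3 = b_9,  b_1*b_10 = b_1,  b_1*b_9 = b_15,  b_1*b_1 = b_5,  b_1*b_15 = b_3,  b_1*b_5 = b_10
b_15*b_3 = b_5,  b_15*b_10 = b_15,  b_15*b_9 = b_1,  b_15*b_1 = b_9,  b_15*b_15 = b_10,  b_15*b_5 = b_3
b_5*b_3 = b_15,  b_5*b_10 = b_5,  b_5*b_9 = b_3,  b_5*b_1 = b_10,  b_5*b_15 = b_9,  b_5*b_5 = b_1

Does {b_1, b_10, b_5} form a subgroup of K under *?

{b_1, b_10, b_5} contains the identity b_10.
Checking products: every product of two elements of {b_1, b_10, b_5} (read from the table) lies in {b_1, b_10, b_5}, so the set is closed.
In a finite group, a nonempty closed subset is a subgroup. So {b_1, b_10, b_5} ≤ K.
(Structurally, K here is isomorphic to the symmetric group S_3.)

Yes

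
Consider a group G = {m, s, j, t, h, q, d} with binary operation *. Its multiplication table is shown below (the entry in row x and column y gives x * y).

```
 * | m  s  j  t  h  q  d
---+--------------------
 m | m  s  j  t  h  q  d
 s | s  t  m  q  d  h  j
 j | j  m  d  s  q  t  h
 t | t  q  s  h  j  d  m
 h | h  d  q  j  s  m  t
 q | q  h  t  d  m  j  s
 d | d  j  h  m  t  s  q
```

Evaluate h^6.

q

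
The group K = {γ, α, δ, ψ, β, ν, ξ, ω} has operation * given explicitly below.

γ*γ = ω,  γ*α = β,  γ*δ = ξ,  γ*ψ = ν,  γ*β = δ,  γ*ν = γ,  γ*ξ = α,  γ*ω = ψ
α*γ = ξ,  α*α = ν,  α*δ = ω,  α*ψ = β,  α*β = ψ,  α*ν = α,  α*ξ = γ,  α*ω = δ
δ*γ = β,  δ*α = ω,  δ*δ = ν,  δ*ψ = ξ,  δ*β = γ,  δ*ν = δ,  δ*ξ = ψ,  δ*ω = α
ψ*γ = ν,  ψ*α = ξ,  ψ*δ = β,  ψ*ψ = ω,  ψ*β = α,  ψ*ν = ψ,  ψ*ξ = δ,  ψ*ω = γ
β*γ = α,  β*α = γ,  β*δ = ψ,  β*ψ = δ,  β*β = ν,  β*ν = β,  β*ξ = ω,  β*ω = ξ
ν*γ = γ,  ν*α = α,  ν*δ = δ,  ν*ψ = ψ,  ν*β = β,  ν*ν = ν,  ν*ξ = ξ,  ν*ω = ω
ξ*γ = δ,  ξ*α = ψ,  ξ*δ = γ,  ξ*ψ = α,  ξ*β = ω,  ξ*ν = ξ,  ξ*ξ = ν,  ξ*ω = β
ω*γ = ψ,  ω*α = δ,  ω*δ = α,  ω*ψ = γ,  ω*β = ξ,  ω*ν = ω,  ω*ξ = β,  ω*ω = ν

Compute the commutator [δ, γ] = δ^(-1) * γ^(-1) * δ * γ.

Identity is ν; from the table δ^(-1) = δ and γ^(-1) = ψ.
δ * ψ = ξ
ξ * δ = γ
γ * γ = ω
(Structurally, K here is isomorphic to the dihedral group D_4.)

ω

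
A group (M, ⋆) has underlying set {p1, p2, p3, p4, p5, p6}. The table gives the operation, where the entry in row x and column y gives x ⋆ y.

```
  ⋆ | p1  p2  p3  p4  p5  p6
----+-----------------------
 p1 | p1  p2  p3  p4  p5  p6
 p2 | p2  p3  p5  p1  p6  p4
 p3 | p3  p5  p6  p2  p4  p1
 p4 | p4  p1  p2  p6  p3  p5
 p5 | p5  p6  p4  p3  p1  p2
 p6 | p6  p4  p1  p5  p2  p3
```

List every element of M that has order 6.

Identity is p1. Compute the order of each non-identity element by repeated multiplication:
  p2: p2 → p3 → p5 → p6 → p4 → p1  (order 6)
  p3: p3 → p6 → p1  (order 3)
  p4: p4 → p6 → p5 → p3 → p2 → p1  (order 6)
  p5: p5 → p1  (order 2)
  p6: p6 → p3 → p1  (order 3)
Elements of order 6: {p2, p4}.

{p2, p4}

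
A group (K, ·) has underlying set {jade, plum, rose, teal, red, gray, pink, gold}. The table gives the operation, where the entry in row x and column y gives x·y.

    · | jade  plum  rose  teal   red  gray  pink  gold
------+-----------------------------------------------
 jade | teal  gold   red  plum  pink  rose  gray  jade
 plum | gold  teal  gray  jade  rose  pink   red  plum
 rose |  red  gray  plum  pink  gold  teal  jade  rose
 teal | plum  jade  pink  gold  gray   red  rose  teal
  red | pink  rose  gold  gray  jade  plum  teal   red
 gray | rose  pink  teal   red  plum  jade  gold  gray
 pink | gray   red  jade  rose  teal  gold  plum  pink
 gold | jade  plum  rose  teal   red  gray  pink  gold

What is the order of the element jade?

4

The identity element is gold (its row matches the header).
jade^1 = jade
jade^2 = jade·jade = teal
jade^3 = teal·jade = plum
jade^4 = plum·jade = gold
The first power of jade equal to the identity is jade^4, so ord(jade) = 4.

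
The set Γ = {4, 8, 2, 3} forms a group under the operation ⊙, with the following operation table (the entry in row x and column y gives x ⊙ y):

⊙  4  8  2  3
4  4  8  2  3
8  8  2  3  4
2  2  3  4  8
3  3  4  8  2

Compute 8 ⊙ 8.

Read row 8, column 8: 8 ⊙ 8 = 2.

2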